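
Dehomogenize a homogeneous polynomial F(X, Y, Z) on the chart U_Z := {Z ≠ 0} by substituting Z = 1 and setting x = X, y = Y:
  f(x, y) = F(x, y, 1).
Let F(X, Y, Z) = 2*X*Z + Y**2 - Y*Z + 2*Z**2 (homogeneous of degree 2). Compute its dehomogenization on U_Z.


f(x, y) = 2*x + y**2 - y + 2

On U_Z we set Z = 1. Each monomial c·X^i·Y^j·Z^k in F becomes c·x^i·y^j·1^k = c·x^i·y^j.
Substituting Z = 1: F(X, Y, 1) = 2*x + y**2 - y + 2.
Note: deg(f) ≤ deg(F) = 2; strict inequality happens when F is divisible by Z (lost terms).


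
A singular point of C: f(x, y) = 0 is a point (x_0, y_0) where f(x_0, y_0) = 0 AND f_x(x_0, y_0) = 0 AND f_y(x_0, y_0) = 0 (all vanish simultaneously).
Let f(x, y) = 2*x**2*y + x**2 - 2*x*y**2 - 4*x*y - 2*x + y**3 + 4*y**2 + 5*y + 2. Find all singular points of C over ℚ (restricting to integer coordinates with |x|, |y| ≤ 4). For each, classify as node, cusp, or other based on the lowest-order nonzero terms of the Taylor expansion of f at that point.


Singular points: {(0, -1)}; classification: node.

Compute partial derivatives:
  f_x = 4*x*y + 2*x - 2*y**2 - 4*y - 2.
  f_y = 2*x**2 - 4*x*y - 4*x + 3*y**2 + 8*y + 5.
Scan x_0 ∈ {−4, ..., 4}. For each x_0, f_y(x_0, y) is a polynomial in y; find its integer roots y ∈ {−4, ..., 4}, then test f_x and f at those candidates.
  x = -4: f_y(-4, y) = 3*y**2 + 24*y + 53; no integer root y with |y| ≤ 4.
  x = -3: f_y(-3, y) = 3*y**2 + 20*y + 35; no integer root y with |y| ≤ 4.
  x = -2: f_y(-2, y) = 3*y**2 + 16*y + 21; vanishes at y ∈ {-3}. (-2, -3): f_x = 12 ≠ 0.
  x = -1: f_y(-1, y) = 3*y**2 + 12*y + 11; no integer root y with |y| ≤ 4.
  x = 0: f_y(0, y) = 3*y**2 + 8*y + 5; vanishes at y ∈ {-1}. (0, -1): f_x = 0, f = 0 — SINGULAR.
  x = 1: f_y(1, y) = 3*y**2 + 4*y + 3; no integer root y with |y| ≤ 4.
  x = 2: f_y(2, y) = 3*y**2 + 5; no integer root y with |y| ≤ 4.
  x = 3: f_y(3, y) = 3*y**2 - 4*y + 11; no integer root y with |y| ≤ 4.
  x = 4: f_y(4, y) = 3*y**2 - 8*y + 21; no integer root y with |y| ≤ 4.
Only singular point on the grid: (0, -1).
Classify: substitute x = 0 + u, y = -1 + v and expand: f = 2*u**2*v - u**2 - 2*u*v**2 + v**3 + v**2.
No constant or linear terms (consistent with a singular point). Quadratic part: -u**2 + v**2. Cubic part: 2*u**2*v - 2*u*v**2 + v**3.
The quadratic part v**2 - u**2 = (v − u)(v + u) splits into two distinct linear factors, so there are two distinct tangent lines y − -1 = ±(x − 0) — this is a node (ordinary double point).
Classification: node.


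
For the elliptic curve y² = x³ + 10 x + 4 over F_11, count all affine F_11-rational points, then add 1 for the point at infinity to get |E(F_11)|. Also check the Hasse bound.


Affine points = {(0, 2), (0, 9), (1, 2), (1, 9), (4, 3), (4, 8), (5, 5), (5, 6), (6, 4), (6, 7), (9, 3), (9, 8), (10, 2), (10, 9)}; affine count = 14; |E(F_11)| = 15.

Discriminant check: Δ ∝ 4a³ + 27b² = 4·10³ + 27·4² = 4·1000 + 27·16 ≡ 10 (mod 11). Nonzero ⇒ E is nonsingular.
For each x ∈ F_11, compute rhs = x³ + 10·x + 4 mod 11, then count y ∈ F_11 with y² ≡ rhs.
  x = 0: rhs = 4, matching y values: 2, 9 (2 points).
  x = 1: rhs = 4, matching y values: 2, 9 (2 points).
  x = 2: rhs = 10, matching y values: none (0 points).
  x = 3: rhs = 6, matching y values: none (0 points).
  x = 4: rhs = 9, matching y values: 3, 8 (2 points).
  x = 5: rhs = 3, matching y values: 5, 6 (2 points).
  x = 6: rhs = 5, matching y values: 4, 7 (2 points).
  x = 7: rhs = 10, matching y values: none (0 points).
  x = 8: rhs = 2, matching y values: none (0 points).
  x = 9: rhs = 9, matching y values: 3, 8 (2 points).
  x = 10: rhs = 4, matching y values: 2, 9 (2 points).
Total affine count: 14.
Full point count |E(F_11)| = 14 + 1 = 15.
Hasse bound: |15 − (11+1)| = |3| = 3 ≤ 2√11 ≈ 6.6332 ✓.


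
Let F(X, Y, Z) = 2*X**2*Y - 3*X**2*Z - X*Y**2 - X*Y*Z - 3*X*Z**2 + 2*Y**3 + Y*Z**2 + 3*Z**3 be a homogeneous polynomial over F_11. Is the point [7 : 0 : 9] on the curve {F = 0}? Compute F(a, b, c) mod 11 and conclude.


F(7,0,9) ≡ 10 (mod 11); P is NOT on the curve.

Evaluate F(7, 0, 9) term-by-term (mod 11).
  2*X**2*Y ↦ 2·49·0·1 = 0
  -3*X**2*Z ↦ -3·49·1·9 = -1323
  -X*Y**2 ↦ -1·7·0·1 = 0
  -X*Y*Z ↦ -1·7·0·9 = 0
  -3*X*Z**2 ↦ -3·7·1·81 = -1701
  2*Y**3 ↦ 2·1·0·1 = 0
  Y*Z**2 ↦ 1·1·0·81 = 0
  3*Z**3 ↦ 3·1·1·729 = 2187
Sum: F(7, 0, 9) = (0) + (-1323) + (0) + (0) + (-1701) + (0) + (0) + (2187) = -837.
Reducing mod 11: -837 ≡ 10 (mod 11).
Since F(a, b, c) ≡ 10 ≠ 0 (mod 11), P does NOT lie on the curve.


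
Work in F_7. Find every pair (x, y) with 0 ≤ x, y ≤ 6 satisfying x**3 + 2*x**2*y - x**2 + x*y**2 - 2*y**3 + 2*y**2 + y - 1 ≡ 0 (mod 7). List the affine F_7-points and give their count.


Affine F_7-points: {(0, 1), (0, 2), (0, 5), (1, 5), (2, 1), (2, 2), (2, 6), (4, 1), (4, 4), (4, 5), (5, 4)}; count = 11.

For each of the 49 pairs (x, y) ∈ F_7², evaluate f(x, y) mod 7. Record the zeros.
  x = 0: [0↦6, 1↦0, 2↦0, 3↦1, 4↦5, 5↦0, 6↦2]  zeros at y ∈ {1, 2, 5}
  x = 1: [0↦6, 1↦3, 2↦1, 3↦2, 4↦1, 5↦0, 6↦1]  zeros at y ∈ {5}
  x = 2: [0↦3, 1↦0, 2↦0, 3↦5, 4↦3, 5↦3, 6↦0]  zeros at y ∈ {1, 2, 6}
  x = 3: [0↦3, 1↦4, 2↦3, 3↦2, 4↦3, 5↦1, 6↦5]  zeros at y ∈ ∅
  x = 4: [0↦5, 1↦0, 2↦2, 3↦6, 4↦0, 5↦0, 6↦1]  zeros at y ∈ {1, 4, 5}
  x = 5: [0↦1, 1↦1, 2↦3, 3↦2, 4↦0, 5↦6, 6↦1]  zeros at y ∈ {4}
  x = 6: [0↦4, 1↦6, 2↦5, 3↦3, 4↦2, 5↦4, 6↦4]  zeros at y ∈ ∅
Collecting zeros: affine points = {(0, 1), (0, 2), (0, 5), (1, 5), (2, 1), (2, 2), (2, 6), (4, 1), (4, 4), (4, 5), (5, 4)}.
Total count |C(F_7)_aff| = 11.


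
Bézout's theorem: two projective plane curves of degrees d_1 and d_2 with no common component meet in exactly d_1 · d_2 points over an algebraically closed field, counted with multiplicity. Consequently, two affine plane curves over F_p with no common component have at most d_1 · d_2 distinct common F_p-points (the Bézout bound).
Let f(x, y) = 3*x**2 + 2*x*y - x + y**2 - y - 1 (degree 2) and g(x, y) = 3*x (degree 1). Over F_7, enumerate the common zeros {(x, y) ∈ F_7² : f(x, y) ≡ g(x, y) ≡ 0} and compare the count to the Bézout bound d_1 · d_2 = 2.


Common zeros: ∅; count = 0; Bézout bound = 2.

deg(f) = 2, deg(g) = 1, so Bézout bound = 2.
Scan x ∈ F_7. For each x, list the y ∈ F_7 with f(x, y) ≡ 0 and those with g(x, y) ≡ 0 (mod 7); the common zeros in that column are the intersection.
  x = 0: f ≡ 0 at y ∈ ∅; g ≡ 0 at y ∈ {0, 1, 2, 3, 4, 5, 6}; common: ∅.
  x = 1: f ≡ 0 at y ∈ {2, 4}; g ≡ 0 at y ∈ ∅; common: ∅.
  x = 2: f ≡ 0 at y ∈ {5, 6}; g ≡ 0 at y ∈ ∅; common: ∅.
  x = 3: f ≡ 0 at y ∈ ∅; g ≡ 0 at y ∈ ∅; common: ∅.
  x = 4: f ≡ 0 at y ∈ ∅; g ≡ 0 at y ∈ ∅; common: ∅.
  x = 5: f ≡ 0 at y ∈ {2, 3}; g ≡ 0 at y ∈ ∅; common: ∅.
  x = 6: f ≡ 0 at y ∈ {4, 6}; g ≡ 0 at y ∈ ∅; common: ∅.
Collecting: common zeros = ∅, so the count is 0.
Comparison with the Bézout bound: 0 ≤ 2 = deg(f)·deg(g), as expected for curves with no common component (the affine F_7-count falls short of the bound because intersections may lie at infinity, over extension fields, or carry multiplicity).


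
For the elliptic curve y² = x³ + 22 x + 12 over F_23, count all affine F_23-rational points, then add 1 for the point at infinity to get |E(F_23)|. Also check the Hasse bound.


Affine points = {(0, 9), (0, 14), (1, 9), (1, 14), (2, 8), (2, 15), (3, 6), (3, 17), (4, 7), (4, 16), (7, 7), (7, 16), (10, 6), (10, 17), (12, 7), (12, 16), (17, 3), (17, 20), (21, 11), (21, 12), (22, 9), (22, 14)}; affine count = 22; |E(F_23)| = 23.

Discriminant check: Δ ∝ 4a³ + 27b² = 4·22³ + 27·12² = 4·10648 + 27·144 ≡ 20 (mod 23). Nonzero ⇒ E is nonsingular.
For each x ∈ F_23, compute rhs = x³ + 22·x + 12 mod 23, then count y ∈ F_23 with y² ≡ rhs.
  x = 0: rhs = 12, matching y values: 9, 14 (2 points).
  x = 1: rhs = 12, matching y values: 9, 14 (2 points).
  x = 2: rhs = 18, matching y values: 8, 15 (2 points).
  x = 3: rhs = 13, matching y values: 6, 17 (2 points).
  x = 4: rhs = 3, matching y values: 7, 16 (2 points).
  x = 5: rhs = 17, matching y values: none (0 points).
  x = 6: rhs = 15, matching y values: none (0 points).
  x = 7: rhs = 3, matching y values: 7, 16 (2 points).
  x = 8: rhs = 10, matching y values: none (0 points).
  x = 9: rhs = 19, matching y values: none (0 points).
  x = 10: rhs = 13, matching y values: 6, 17 (2 points).
  x = 11: rhs = 21, matching y values: none (0 points).
  x = 12: rhs = 3, matching y values: 7, 16 (2 points).
  x = 13: rhs = 11, matching y values: none (0 points).
  x = 14: rhs = 5, matching y values: none (0 points).
  x = 15: rhs = 14, matching y values: none (0 points).
  x = 16: rhs = 21, matching y values: none (0 points).
  x = 17: rhs = 9, matching y values: 3, 20 (2 points).
  x = 18: rhs = 7, matching y values: none (0 points).
  x = 19: rhs = 21, matching y values: none (0 points).
  x = 20: rhs = 11, matching y values: none (0 points).
  x = 21: rhs = 6, matching y values: 11, 12 (2 points).
  x = 22: rhs = 12, matching y values: 9, 14 (2 points).
Total affine count: 22.
Full point count |E(F_23)| = 22 + 1 = 23.
Hasse bound: |23 − (23+1)| = |-1| = 1 ≤ 2√23 ≈ 9.5917 ✓.


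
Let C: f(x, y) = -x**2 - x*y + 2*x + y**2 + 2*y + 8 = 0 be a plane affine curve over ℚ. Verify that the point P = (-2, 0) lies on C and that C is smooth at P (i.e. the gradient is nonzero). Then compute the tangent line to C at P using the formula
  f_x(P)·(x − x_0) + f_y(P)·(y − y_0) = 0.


Tangent line at P: 6*x + 4*y + 12 = 0.

Step 1: f(-2, 0) = 0, so P lies on C.
Step 2: partial derivatives
  f_x(x, y) = -2*x - y + 2, f_y(x, y) = -x + 2*y + 2.
  f_x(P) = 6, f_y(P) = 4 (gradient nonzero, so P is smooth).
Step 3: tangent line at P: 6·(x − -2) + 4·(y − 0) = 0.
Expanding: 6*x + 4*y + 12 = 0.


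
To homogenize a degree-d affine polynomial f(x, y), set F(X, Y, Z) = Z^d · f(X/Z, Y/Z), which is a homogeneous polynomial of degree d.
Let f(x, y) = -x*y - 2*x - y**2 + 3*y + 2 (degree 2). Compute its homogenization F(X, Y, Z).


F(X, Y, Z) = -X*Y - 2*X*Z - Y**2 + 3*Y*Z + 2*Z**2

deg(f) = 2.
Substitute x = X/Z, y = Y/Z into f, then multiply by Z^2.
  monomial -1·x^1·y^1 ↦ -1·X^1·Y^1·Z^0.
  monomial -2·x^1·y^0 ↦ -2·X^1·Y^0·Z^1.
  monomial -1·x^0·y^2 ↦ -1·X^0·Y^2·Z^0.
  monomial 3·x^0·y^1 ↦ 3·X^0·Y^1·Z^1.
  monomial 2·x^0·y^0 ↦ 2·X^0·Y^0·Z^2.
Collecting: F(X, Y, Z) = -X*Y - 2*X*Z - Y**2 + 3*Y*Z + 2*Z**2.


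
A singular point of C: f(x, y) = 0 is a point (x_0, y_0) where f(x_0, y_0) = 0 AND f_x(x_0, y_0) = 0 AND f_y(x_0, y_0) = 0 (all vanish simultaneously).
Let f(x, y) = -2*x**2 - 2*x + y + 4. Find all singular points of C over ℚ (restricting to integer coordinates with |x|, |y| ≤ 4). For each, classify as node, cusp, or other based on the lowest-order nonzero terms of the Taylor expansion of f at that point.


No singular points in the scanned grid; C is smooth there.

Compute partial derivatives:
  f_x = -4*x - 2.
  f_y = 1.
f_y = 1 is a nonzero constant, so f_y never vanishes: no point (x, y) can satisfy f = f_x = f_y = 0. In particular no (x, y) ∈ {−4, ..., 4}² is singular; the curve is smooth.


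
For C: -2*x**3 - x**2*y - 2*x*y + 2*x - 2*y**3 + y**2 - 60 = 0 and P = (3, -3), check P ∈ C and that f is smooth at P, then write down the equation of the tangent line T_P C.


Tangent line at P: -28*x - 75*y - 141 = 0.

Step 1: f(3, -3) = 0, so P lies on C.
Step 2: partial derivatives
  f_x(x, y) = -6*x**2 - 2*x*y - 2*y + 2, f_y(x, y) = -x**2 - 2*x - 6*y**2 + 2*y.
  f_x(P) = -28, f_y(P) = -75 (gradient nonzero, so P is smooth).
Step 3: tangent line at P: -28·(x − 3) + -75·(y − -3) = 0.
Expanding: -28*x - 75*y - 141 = 0.


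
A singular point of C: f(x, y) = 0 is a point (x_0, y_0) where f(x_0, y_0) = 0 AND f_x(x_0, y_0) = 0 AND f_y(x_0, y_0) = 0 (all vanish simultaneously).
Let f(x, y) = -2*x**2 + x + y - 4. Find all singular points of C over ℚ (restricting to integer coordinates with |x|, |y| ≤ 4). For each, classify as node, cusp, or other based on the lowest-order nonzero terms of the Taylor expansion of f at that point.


No singular points in the scanned grid; C is smooth there.

Compute partial derivatives:
  f_x = 1 - 4*x.
  f_y = 1.
f_y = 1 is a nonzero constant, so f_y never vanishes: no point (x, y) can satisfy f = f_x = f_y = 0. In particular no (x, y) ∈ {−4, ..., 4}² is singular; the curve is smooth.


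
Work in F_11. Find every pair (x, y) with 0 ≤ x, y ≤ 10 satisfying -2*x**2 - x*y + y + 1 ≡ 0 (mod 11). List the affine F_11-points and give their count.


Affine F_11-points: {(0, 10), (2, 4), (3, 8), (4, 8), (5, 7), (6, 10), (7, 4), (8, 7), (9, 6), (10, 6)}; count = 10.

For each of the 121 pairs (x, y) ∈ F_11², evaluate f(x, y) mod 11. Record the zeros.
  x = 0: [0↦1, 1↦2, 2↦3, 3↦4, 4↦5, 5↦6, 6↦7, 7↦8, 8↦9, 9↦10, 10↦0]  zeros at y ∈ {10}
  x = 1: [0↦10, 1↦10, 2↦10, 3↦10, 4↦10, 5↦10, 6↦10, 7↦10, 8↦10, 9↦10, 10↦10]  zeros at y ∈ ∅
  x = 2: [0↦4, 1↦3, 2↦2, 3↦1, 4↦0, 5↦10, 6↦9, 7↦8, 8↦7, 9↦6, 10↦5]  zeros at y ∈ {4}
  x = 3: [0↦5, 1↦3, 2↦1, 3↦10, 4↦8, 5↦6, 6↦4, 7↦2, 8↦0, 9↦9, 10↦7]  zeros at y ∈ {8}
  x = 4: [0↦2, 1↦10, 2↦7, 3↦4, 4↦1, 5↦9, 6↦6, 7↦3, 8↦0, 9↦8, 10↦5]  zeros at y ∈ {8}
  x = 5: [0↦6, 1↦2, 2↦9, 3↦5, 4↦1, 5↦8, 6↦4, 7↦0, 8↦7, 9↦3, 10↦10]  zeros at y ∈ {7}
  x = 6: [0↦6, 1↦1, 2↦7, 3↦2, 4↦8, 5↦3, 6↦9, 7↦4, 8↦10, 9↦5, 10↦0]  zeros at y ∈ {10}
  x = 7: [0↦2, 1↦7, 2↦1, 3↦6, 4↦0, 5↦5, 6↦10, 7↦4, 8↦9, 9↦3, 10↦8]  zeros at y ∈ {4}
  x = 8: [0↦5, 1↦9, 2↦2, 3↦6, 4↦10, 5↦3, 6↦7, 7↦0, 8↦4, 9↦8, 10↦1]  zeros at y ∈ {7}
  x = 9: [0↦4, 1↦7, 2↦10, 3↦2, 4↦5, 5↦8, 6↦0, 7↦3, 8↦6, 9↦9, 10↦1]  zeros at y ∈ {6}
  x = 10: [0↦10, 1↦1, 2↦3, 3↦5, 4↦7, 5↦9, 6↦0, 7↦2, 8↦4, 9↦6, 10↦8]  zeros at y ∈ {6}
Collecting zeros: affine points = {(0, 10), (2, 4), (3, 8), (4, 8), (5, 7), (6, 10), (7, 4), (8, 7), (9, 6), (10, 6)}.
Total count |C(F_11)_aff| = 10.


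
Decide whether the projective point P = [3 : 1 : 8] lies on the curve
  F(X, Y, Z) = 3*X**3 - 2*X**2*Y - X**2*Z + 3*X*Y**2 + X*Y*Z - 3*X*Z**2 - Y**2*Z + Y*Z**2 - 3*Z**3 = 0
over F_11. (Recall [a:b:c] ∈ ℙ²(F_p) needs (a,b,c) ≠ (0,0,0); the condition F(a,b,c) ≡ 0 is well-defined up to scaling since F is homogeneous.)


F(3,1,8) ≡ 3 (mod 11); P is NOT on the curve.

Evaluate F(3, 1, 8) term-by-term (mod 11).
  3*X**3 ↦ 3·27·1·1 = 81
  -2*X**2*Y ↦ -2·9·1·1 = -18
  -X**2*Z ↦ -1·9·1·8 = -72
  3*X*Y**2 ↦ 3·3·1·1 = 9
  X*Y*Z ↦ 1·3·1·8 = 24
  -3*X*Z**2 ↦ -3·3·1·64 = -576
  -Y**2*Z ↦ -1·1·1·8 = -8
  Y*Z**2 ↦ 1·1·1·64 = 64
  -3*Z**3 ↦ -3·1·1·512 = -1536
Sum: F(3, 1, 8) = (81) + (-18) + (-72) + (9) + (24) + (-576) + (-8) + (64) + (-1536) = -2032.
Reducing mod 11: -2032 ≡ 3 (mod 11).
Since F(a, b, c) ≡ 3 ≠ 0 (mod 11), P does NOT lie on the curve.


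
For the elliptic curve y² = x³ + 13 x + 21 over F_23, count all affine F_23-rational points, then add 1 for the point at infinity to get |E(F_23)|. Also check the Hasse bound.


Affine points = {(1, 9), (1, 14), (2, 3), (2, 20), (3, 8), (3, 15), (5, 2), (5, 21), (6, 4), (6, 19), (7, 8), (7, 15), (8, 4), (8, 19), (9, 4), (9, 19), (10, 1), (10, 22), (11, 0), (13, 8), (13, 15), (14, 7), (14, 16), (15, 7), (15, 16), (16, 1), (16, 22), (17, 7), (17, 16), (20, 1), (20, 22)}; affine count = 31; |E(F_23)| = 32.

Discriminant check: Δ ∝ 4a³ + 27b² = 4·13³ + 27·21² = 4·2197 + 27·441 ≡ 18 (mod 23). Nonzero ⇒ E is nonsingular.
For each x ∈ F_23, compute rhs = x³ + 13·x + 21 mod 23, then count y ∈ F_23 with y² ≡ rhs.
  x = 0: rhs = 21, matching y values: none (0 points).
  x = 1: rhs = 12, matching y values: 9, 14 (2 points).
  x = 2: rhs = 9, matching y values: 3, 20 (2 points).
  x = 3: rhs = 18, matching y values: 8, 15 (2 points).
  x = 4: rhs = 22, matching y values: none (0 points).
  x = 5: rhs = 4, matching y values: 2, 21 (2 points).
  x = 6: rhs = 16, matching y values: 4, 19 (2 points).
  x = 7: rhs = 18, matching y values: 8, 15 (2 points).
  x = 8: rhs = 16, matching y values: 4, 19 (2 points).
  x = 9: rhs = 16, matching y values: 4, 19 (2 points).
  x = 10: rhs = 1, matching y values: 1, 22 (2 points).
  x = 11: rhs = 0, matching y values: 0 (1 points).
  x = 12: rhs = 19, matching y values: none (0 points).
  x = 13: rhs = 18, matching y values: 8, 15 (2 points).
  x = 14: rhs = 3, matching y values: 7, 16 (2 points).
  x = 15: rhs = 3, matching y values: 7, 16 (2 points).
  x = 16: rhs = 1, matching y values: 1, 22 (2 points).
  x = 17: rhs = 3, matching y values: 7, 16 (2 points).
  x = 18: rhs = 15, matching y values: none (0 points).
  x = 19: rhs = 20, matching y values: none (0 points).
  x = 20: rhs = 1, matching y values: 1, 22 (2 points).
  x = 21: rhs = 10, matching y values: none (0 points).
  x = 22: rhs = 7, matching y values: none (0 points).
Total affine count: 31.
Full point count |E(F_23)| = 31 + 1 = 32.
Hasse bound: |32 − (23+1)| = |8| = 8 ≤ 2√23 ≈ 9.5917 ✓.


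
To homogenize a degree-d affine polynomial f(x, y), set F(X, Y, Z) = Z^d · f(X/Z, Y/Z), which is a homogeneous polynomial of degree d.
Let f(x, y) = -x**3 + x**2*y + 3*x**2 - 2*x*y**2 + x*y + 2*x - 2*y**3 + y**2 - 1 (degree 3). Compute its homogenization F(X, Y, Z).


F(X, Y, Z) = -X**3 + X**2*Y + 3*X**2*Z - 2*X*Y**2 + X*Y*Z + 2*X*Z**2 - 2*Y**3 + Y**2*Z - Z**3

deg(f) = 3.
Substitute x = X/Z, y = Y/Z into f, then multiply by Z^3.
  monomial -1·x^3·y^0 ↦ -1·X^3·Y^0·Z^0.
  monomial 1·x^2·y^1 ↦ 1·X^2·Y^1·Z^0.
  monomial 3·x^2·y^0 ↦ 3·X^2·Y^0·Z^1.
  monomial -2·x^1·y^2 ↦ -2·X^1·Y^2·Z^0.
  monomial 1·x^1·y^1 ↦ 1·X^1·Y^1·Z^1.
  monomial 2·x^1·y^0 ↦ 2·X^1·Y^0·Z^2.
  monomial -2·x^0·y^3 ↦ -2·X^0·Y^3·Z^0.
  monomial 1·x^0·y^2 ↦ 1·X^0·Y^2·Z^1.
  monomial -1·x^0·y^0 ↦ -1·X^0·Y^0·Z^3.
Collecting: F(X, Y, Z) = -X**3 + X**2*Y + 3*X**2*Z - 2*X*Y**2 + X*Y*Z + 2*X*Z**2 - 2*Y**3 + Y**2*Z - Z**3.


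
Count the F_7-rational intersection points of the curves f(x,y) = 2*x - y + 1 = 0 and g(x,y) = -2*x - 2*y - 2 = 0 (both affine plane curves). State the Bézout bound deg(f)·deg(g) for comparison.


Common zeros: {(4, 2)}; count = 1; Bézout bound = 1.

deg(f) = 1, deg(g) = 1, so Bézout bound = 1.
Scan x ∈ F_7. For each x, list the y ∈ F_7 with f(x, y) ≡ 0 and those with g(x, y) ≡ 0 (mod 7); the common zeros in that column are the intersection.
  x = 0: f ≡ 0 at y ∈ {1}; g ≡ 0 at y ∈ {6}; common: ∅.
  x = 1: f ≡ 0 at y ∈ {3}; g ≡ 0 at y ∈ {5}; common: ∅.
  x = 2: f ≡ 0 at y ∈ {5}; g ≡ 0 at y ∈ {4}; common: ∅.
  x = 3: f ≡ 0 at y ∈ {0}; g ≡ 0 at y ∈ {3}; common: ∅.
  x = 4: f ≡ 0 at y ∈ {2}; g ≡ 0 at y ∈ {2}; common: {2}.
  x = 5: f ≡ 0 at y ∈ {4}; g ≡ 0 at y ∈ {1}; common: ∅.
  x = 6: f ≡ 0 at y ∈ {6}; g ≡ 0 at y ∈ {0}; common: ∅.
Collecting: common zeros = {(4, 2)}, so the count is 1.
Comparison with the Bézout bound: 1 ≤ 1 = deg(f)·deg(g), as expected for curves with no common component (the bound is attained).


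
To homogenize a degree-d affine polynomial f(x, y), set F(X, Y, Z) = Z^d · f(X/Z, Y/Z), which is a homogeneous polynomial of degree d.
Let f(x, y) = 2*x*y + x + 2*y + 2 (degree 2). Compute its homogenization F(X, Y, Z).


F(X, Y, Z) = 2*X*Y + X*Z + 2*Y*Z + 2*Z**2

deg(f) = 2.
Substitute x = X/Z, y = Y/Z into f, then multiply by Z^2.
  monomial 2·x^1·y^1 ↦ 2·X^1·Y^1·Z^0.
  monomial 1·x^1·y^0 ↦ 1·X^1·Y^0·Z^1.
  monomial 2·x^0·y^1 ↦ 2·X^0·Y^1·Z^1.
  monomial 2·x^0·y^0 ↦ 2·X^0·Y^0·Z^2.
Collecting: F(X, Y, Z) = 2*X*Y + X*Z + 2*Y*Z + 2*Z**2.


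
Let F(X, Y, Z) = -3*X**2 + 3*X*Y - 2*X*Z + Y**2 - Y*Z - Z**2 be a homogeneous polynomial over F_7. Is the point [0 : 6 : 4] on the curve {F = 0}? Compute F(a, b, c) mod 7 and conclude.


F(0,6,4) ≡ 3 (mod 7); P is NOT on the curve.

Evaluate F(0, 6, 4) term-by-term (mod 7).
  -3*X**2 ↦ -3·0·1·1 = 0
  3*X*Y ↦ 3·0·6·1 = 0
  -2*X*Z ↦ -2·0·1·4 = 0
  Y**2 ↦ 1·1·36·1 = 36
  -Y*Z ↦ -1·1·6·4 = -24
  -Z**2 ↦ -1·1·1·16 = -16
Sum: F(0, 6, 4) = (0) + (0) + (0) + (36) + (-24) + (-16) = -4.
Reducing mod 7: -4 ≡ 3 (mod 7).
Since F(a, b, c) ≡ 3 ≠ 0 (mod 7), P does NOT lie on the curve.


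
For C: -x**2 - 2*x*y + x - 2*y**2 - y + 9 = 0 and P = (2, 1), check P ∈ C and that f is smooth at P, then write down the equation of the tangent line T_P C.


Tangent line at P: -5*x - 9*y + 19 = 0.

Step 1: f(2, 1) = 0, so P lies on C.
Step 2: partial derivatives
  f_x(x, y) = -2*x - 2*y + 1, f_y(x, y) = -2*x - 4*y - 1.
  f_x(P) = -5, f_y(P) = -9 (gradient nonzero, so P is smooth).
Step 3: tangent line at P: -5·(x − 2) + -9·(y − 1) = 0.
Expanding: -5*x - 9*y + 19 = 0.


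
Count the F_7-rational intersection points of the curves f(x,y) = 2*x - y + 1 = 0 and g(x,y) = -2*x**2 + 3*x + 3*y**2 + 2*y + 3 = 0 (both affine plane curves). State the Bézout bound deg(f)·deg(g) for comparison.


Common zeros: ∅; count = 0; Bézout bound = 2.

deg(f) = 1, deg(g) = 2, so Bézout bound = 2.
Scan x ∈ F_7. For each x, list the y ∈ F_7 with f(x, y) ≡ 0 and those with g(x, y) ≡ 0 (mod 7); the common zeros in that column are the intersection.
  x = 0: f ≡ 0 at y ∈ {1}; g ≡ 0 at y ∈ ∅; common: ∅.
  x = 1: f ≡ 0 at y ∈ {3}; g ≡ 0 at y ∈ ∅; common: ∅.
  x = 2: f ≡ 0 at y ∈ {5}; g ≡ 0 at y ∈ ∅; common: ∅.
  x = 3: f ≡ 0 at y ∈ {0}; g ≡ 0 at y ∈ ∅; common: ∅.
  x = 4: f ≡ 0 at y ∈ {2}; g ≡ 0 at y ∈ ∅; common: ∅.
  x = 5: f ≡ 0 at y ∈ {4}; g ≡ 0 at y ∈ ∅; common: ∅.
  x = 6: f ≡ 0 at y ∈ {6}; g ≡ 0 at y ∈ {2}; common: ∅.
Collecting: common zeros = ∅, so the count is 0.
Comparison with the Bézout bound: 0 ≤ 2 = deg(f)·deg(g), as expected for curves with no common component (the affine F_7-count falls short of the bound because intersections may lie at infinity, over extension fields, or carry multiplicity).


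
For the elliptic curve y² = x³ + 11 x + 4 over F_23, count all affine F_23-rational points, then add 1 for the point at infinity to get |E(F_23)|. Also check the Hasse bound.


Affine points = {(0, 2), (0, 21), (1, 4), (1, 19), (3, 8), (3, 15), (5, 0), (8, 11), (8, 12), (9, 2), (9, 21), (12, 1), (12, 22), (14, 2), (14, 21), (15, 5), (15, 18), (18, 10), (18, 13), (20, 6), (20, 17)}; affine count = 21; |E(F_23)| = 22.

Discriminant check: Δ ∝ 4a³ + 27b² = 4·11³ + 27·4² = 4·1331 + 27·16 ≡ 6 (mod 23). Nonzero ⇒ E is nonsingular.
For each x ∈ F_23, compute rhs = x³ + 11·x + 4 mod 23, then count y ∈ F_23 with y² ≡ rhs.
  x = 0: rhs = 4, matching y values: 2, 21 (2 points).
  x = 1: rhs = 16, matching y values: 4, 19 (2 points).
  x = 2: rhs = 11, matching y values: none (0 points).
  x = 3: rhs = 18, matching y values: 8, 15 (2 points).
  x = 4: rhs = 20, matching y values: none (0 points).
  x = 5: rhs = 0, matching y values: 0 (1 points).
  x = 6: rhs = 10, matching y values: none (0 points).
  x = 7: rhs = 10, matching y values: none (0 points).
  x = 8: rhs = 6, matching y values: 11, 12 (2 points).
  x = 9: rhs = 4, matching y values: 2, 21 (2 points).
  x = 10: rhs = 10, matching y values: none (0 points).
  x = 11: rhs = 7, matching y values: none (0 points).
  x = 12: rhs = 1, matching y values: 1, 22 (2 points).
  x = 13: rhs = 21, matching y values: none (0 points).
  x = 14: rhs = 4, matching y values: 2, 21 (2 points).
  x = 15: rhs = 2, matching y values: 5, 18 (2 points).
  x = 16: rhs = 21, matching y values: none (0 points).
  x = 17: rhs = 21, matching y values: none (0 points).
  x = 18: rhs = 8, matching y values: 10, 13 (2 points).
  x = 19: rhs = 11, matching y values: none (0 points).
  x = 20: rhs = 13, matching y values: 6, 17 (2 points).
  x = 21: rhs = 20, matching y values: none (0 points).
  x = 22: rhs = 15, matching y values: none (0 points).
Total affine count: 21.
Full point count |E(F_23)| = 21 + 1 = 22.
Hasse bound: |22 − (23+1)| = |-2| = 2 ≤ 2√23 ≈ 9.5917 ✓.


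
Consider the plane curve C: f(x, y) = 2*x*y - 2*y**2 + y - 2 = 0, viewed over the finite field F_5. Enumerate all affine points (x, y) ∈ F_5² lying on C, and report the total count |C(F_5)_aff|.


Affine F_5-points: {(0, 4), (2, 2), (2, 3), (4, 1)}; count = 4.

For each of the 25 pairs (x, y) ∈ F_5², evaluate f(x, y) mod 5. Record the zeros.
  x = 0: [0↦3, 1↦2, 2↦2, 3↦3, 4↦0]  zeros at y ∈ {4}
  x = 1: [0↦3, 1↦4, 2↦1, 3↦4, 4↦3]  zeros at y ∈ ∅
  x = 2: [0↦3, 1↦1, 2↦0, 3↦0, 4↦1]  zeros at y ∈ {2, 3}
  x = 3: [0↦3, 1↦3, 2↦4, 3↦1, 4↦4]  zeros at y ∈ ∅
  x = 4: [0↦3, 1↦0, 2↦3, 3↦2, 4↦2]  zeros at y ∈ {1}
Collecting zeros: affine points = {(0, 4), (2, 2), (2, 3), (4, 1)}.
Total count |C(F_5)_aff| = 4.


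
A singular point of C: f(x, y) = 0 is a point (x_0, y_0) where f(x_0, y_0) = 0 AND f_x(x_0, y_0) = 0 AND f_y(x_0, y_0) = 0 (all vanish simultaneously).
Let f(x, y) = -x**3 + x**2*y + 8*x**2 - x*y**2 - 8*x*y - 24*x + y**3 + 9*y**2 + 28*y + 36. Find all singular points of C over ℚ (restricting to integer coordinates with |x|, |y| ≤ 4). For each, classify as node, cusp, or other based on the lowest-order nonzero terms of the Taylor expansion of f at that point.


Singular points: {(2, -2)}; classification: cusp.

Compute partial derivatives:
  f_x = -3*x**2 + 2*x*y + 16*x - y**2 - 8*y - 24.
  f_y = x**2 - 2*x*y - 8*x + 3*y**2 + 18*y + 28.
Scan x_0 ∈ {−4, ..., 4}. For each x_0, f_y(x_0, y) is a polynomial in y; find its integer roots y ∈ {−4, ..., 4}, then test f_x and f at those candidates.
  x = -4: f_y(-4, y) = 3*y**2 + 26*y + 76; no integer root y with |y| ≤ 4.
  x = -3: f_y(-3, y) = 3*y**2 + 24*y + 61; no integer root y with |y| ≤ 4.
  x = -2: f_y(-2, y) = 3*y**2 + 22*y + 48; no integer root y with |y| ≤ 4.
  x = -1: f_y(-1, y) = 3*y**2 + 20*y + 37; no integer root y with |y| ≤ 4.
  x = 0: f_y(0, y) = 3*y**2 + 18*y + 28; no integer root y with |y| ≤ 4.
  x = 1: f_y(1, y) = 3*y**2 + 16*y + 21; vanishes at y ∈ {-3}. (1, -3): f_x = -2 ≠ 0.
  x = 2: f_y(2, y) = 3*y**2 + 14*y + 16; vanishes at y ∈ {-2}. (2, -2): f_x = 0, f = 0 — SINGULAR.
  x = 3: f_y(3, y) = 3*y**2 + 12*y + 13; no integer root y with |y| ≤ 4.
  x = 4: f_y(4, y) = 3*y**2 + 10*y + 12; no integer root y with |y| ≤ 4.
Only singular point on the grid: (2, -2).
Classify: substitute x = 2 + u, y = -2 + v and expand: f = -u**3 + u**2*v - u*v**2 + v**3 + v**2.
No constant or linear terms (consistent with a singular point). Quadratic part: v**2. Cubic part: -u**3 + u**2*v - u*v**2 + v**3.
The quadratic part v**2 is a perfect square, so there is a single (double) tangent line v = 0, i.e. y = -2. Restricting the cubic part to that line (v = 0) leaves -u**3 ≠ 0, so f is not divisible by v and the branch is v² ≈ u**3 to lowest order — this is a cusp.
Classification: cusp.


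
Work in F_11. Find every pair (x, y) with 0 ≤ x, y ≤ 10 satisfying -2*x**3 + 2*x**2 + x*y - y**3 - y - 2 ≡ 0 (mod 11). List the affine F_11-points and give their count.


Affine F_11-points: {(0, 5), (0, 7), (0, 10), (1, 4), (2, 6), (3, 6), (5, 7), (5, 8), (6, 3), (6, 5), (7, 6), (7, 7), (7, 9), (9, 0)}; count = 14.

For each of the 121 pairs (x, y) ∈ F_11², evaluate f(x, y) mod 11. Record the zeros.
  x = 0: [0↦9, 1↦7, 2↦10, 3↦1, 4↦7, 5↦0, 6↦7, 7↦0, 8↦6, 9↦8, 10↦0]  zeros at y ∈ {5, 7, 10}
  x = 1: [0↦9, 1↦8, 2↦1, 3↦4, 4↦0, 5↦5, 6↦2, 7↦7, 8↦3, 9↦6, 10↦10]  zeros at y ∈ {4}
  x = 2: [0↦1, 1↦1, 2↦6, 3↦10, 4↦7, 5↦2, 6↦0, 7↦6, 8↦3, 9↦7, 10↦1]  zeros at y ∈ {6}
  x = 3: [0↦6, 1↦7, 2↦2, 3↦7, 4↦5, 5↦1, 6↦0, 7↦7, 8↦5, 9↦10, 10↦5]  zeros at y ∈ {6}
  x = 4: [0↦1, 1↦3, 2↦10, 3↦5, 4↦4, 5↦1, 6↦1, 7↦9, 8↦8, 9↦3, 10↦10]  zeros at y ∈ ∅
  x = 5: [0↦7, 1↦10, 2↦7, 3↦3, 4↦3, 5↦1, 6↦2, 7↦0, 8↦0, 9↦7, 10↦4]  zeros at y ∈ {7, 8}
  x = 6: [0↦1, 1↦5, 2↦3, 3↦0, 4↦1, 5↦0, 6↦2, 7↦1, 8↦2, 9↦10, 10↦8]  zeros at y ∈ {3, 5}
  x = 7: [0↦4, 1↦9, 2↦8, 3↦6, 4↦8, 5↦8, 6↦0, 7↦0, 8↦2, 9↦0, 10↦10]  zeros at y ∈ {6, 7, 9}
  x = 8: [0↦4, 1↦10, 2↦10, 3↦9, 4↦1, 5↦2, 6↦6, 7↦7, 8↦10, 9↦9, 10↦9]  zeros at y ∈ ∅
  x = 9: [0↦0, 1↦7, 2↦8, 3↦8, 4↦1, 5↦3, 6↦8, 7↦10, 8↦3, 9↦3, 10↦4]  zeros at y ∈ {0}
  x = 10: [0↦2, 1↦10, 2↦1, 3↦2, 4↦7, 5↦10, 6↦5, 7↦8, 8↦2, 9↦3, 10↦5]  zeros at y ∈ ∅
Collecting zeros: affine points = {(0, 5), (0, 7), (0, 10), (1, 4), (2, 6), (3, 6), (5, 7), (5, 8), (6, 3), (6, 5), (7, 6), (7, 7), (7, 9), (9, 0)}.
Total count |C(F_11)_aff| = 14.


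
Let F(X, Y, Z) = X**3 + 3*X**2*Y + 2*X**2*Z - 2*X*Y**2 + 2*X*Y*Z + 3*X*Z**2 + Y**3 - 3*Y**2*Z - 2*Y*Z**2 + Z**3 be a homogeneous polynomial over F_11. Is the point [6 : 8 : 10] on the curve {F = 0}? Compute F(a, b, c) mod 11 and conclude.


F(6,8,10) ≡ 2 (mod 11); P is NOT on the curve.

Evaluate F(6, 8, 10) term-by-term (mod 11).
  X**3 ↦ 1·216·1·1 = 216
  3*X**2*Y ↦ 3·36·8·1 = 864
  2*X**2*Z ↦ 2·36·1·10 = 720
  -2*X*Y**2 ↦ -2·6·64·1 = -768
  2*X*Y*Z ↦ 2·6·8·10 = 960
  3*X*Z**2 ↦ 3·6·1·100 = 1800
  Y**3 ↦ 1·1·512·1 = 512
  -3*Y**2*Z ↦ -3·1·64·10 = -1920
  -2*Y*Z**2 ↦ -2·1·8·100 = -1600
  Z**3 ↦ 1·1·1·1000 = 1000
Sum: F(6, 8, 10) = (216) + (864) + (720) + (-768) + (960) + (1800) + (512) + (-1920) + (-1600) + (1000) = 1784.
Reducing mod 11: 1784 ≡ 2 (mod 11).
Since F(a, b, c) ≡ 2 ≠ 0 (mod 11), P does NOT lie on the curve.


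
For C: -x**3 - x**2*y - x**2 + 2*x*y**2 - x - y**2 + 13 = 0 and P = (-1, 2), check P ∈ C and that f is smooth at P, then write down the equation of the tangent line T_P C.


Tangent line at P: 10*x - 13*y + 36 = 0.

Step 1: f(-1, 2) = 0, so P lies on C.
Step 2: partial derivatives
  f_x(x, y) = -3*x**2 - 2*x*y - 2*x + 2*y**2 - 1, f_y(x, y) = -x**2 + 4*x*y - 2*y.
  f_x(P) = 10, f_y(P) = -13 (gradient nonzero, so P is smooth).
Step 3: tangent line at P: 10·(x − -1) + -13·(y − 2) = 0.
Expanding: 10*x - 13*y + 36 = 0.


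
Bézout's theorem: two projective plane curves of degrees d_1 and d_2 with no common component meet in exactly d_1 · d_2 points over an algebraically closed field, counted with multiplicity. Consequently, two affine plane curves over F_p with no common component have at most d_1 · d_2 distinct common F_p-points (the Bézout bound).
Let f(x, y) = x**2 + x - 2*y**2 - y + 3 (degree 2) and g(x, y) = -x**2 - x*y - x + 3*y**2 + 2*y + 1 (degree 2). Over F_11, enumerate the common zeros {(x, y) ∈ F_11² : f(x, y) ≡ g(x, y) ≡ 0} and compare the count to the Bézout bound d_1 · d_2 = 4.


Common zeros: {(4, 6)}; count = 1; Bézout bound = 4.

deg(f) = 2, deg(g) = 2, so Bézout bound = 4.
Scan x ∈ F_11. For each x, list the y ∈ F_11 with f(x, y) ≡ 0 and those with g(x, y) ≡ 0 (mod 11); the common zeros in that column are the intersection.
  x = 0: f ≡ 0 at y ∈ {1, 4}; g ≡ 0 at y ∈ {6, 8}; common: ∅.
  x = 1: f ≡ 0 at y ∈ ∅; g ≡ 0 at y ∈ ∅; common: ∅.
  x = 2: f ≡ 0 at y ∈ ∅; g ≡ 0 at y ∈ {3, 8}; common: ∅.
  x = 3: f ≡ 0 at y ∈ {8}; g ≡ 0 at y ∈ {0, 4}; common: ∅.
  x = 4: f ≡ 0 at y ∈ {6, 10}; g ≡ 0 at y ∈ {2, 6}; common: {6}.
  x = 5: f ≡ 0 at y ∈ {0, 5}; g ≡ 0 at y ∈ {3, 9}; common: ∅.
  x = 6: f ≡ 0 at y ∈ {6, 10}; g ≡ 0 at y ∈ ∅; common: ∅.
  x = 7: f ≡ 0 at y ∈ {8}; g ≡ 0 at y ∈ {0, 9}; common: ∅.
  x = 8: f ≡ 0 at y ∈ ∅; g ≡ 0 at y ∈ ∅; common: ∅.
  x = 9: f ≡ 0 at y ∈ ∅; g ≡ 0 at y ∈ ∅; common: ∅.
  x = 10: f ≡ 0 at y ∈ {1, 4}; g ≡ 0 at y ∈ ∅; common: ∅.
Collecting: common zeros = {(4, 6)}, so the count is 1.
Comparison with the Bézout bound: 1 ≤ 4 = deg(f)·deg(g), as expected for curves with no common component (the affine F_11-count falls short of the bound because intersections may lie at infinity, over extension fields, or carry multiplicity).


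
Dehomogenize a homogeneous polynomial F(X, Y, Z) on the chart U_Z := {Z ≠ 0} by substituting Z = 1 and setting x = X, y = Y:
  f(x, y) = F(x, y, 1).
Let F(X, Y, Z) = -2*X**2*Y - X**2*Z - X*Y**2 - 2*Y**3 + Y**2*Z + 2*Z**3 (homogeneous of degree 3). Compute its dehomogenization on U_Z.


f(x, y) = -2*x**2*y - x**2 - x*y**2 - 2*y**3 + y**2 + 2

On U_Z we set Z = 1. Each monomial c·X^i·Y^j·Z^k in F becomes c·x^i·y^j·1^k = c·x^i·y^j.
Substituting Z = 1: F(X, Y, 1) = -2*x**2*y - x**2 - x*y**2 - 2*y**3 + y**2 + 2.
Note: deg(f) ≤ deg(F) = 3; strict inequality happens when F is divisible by Z (lost terms).


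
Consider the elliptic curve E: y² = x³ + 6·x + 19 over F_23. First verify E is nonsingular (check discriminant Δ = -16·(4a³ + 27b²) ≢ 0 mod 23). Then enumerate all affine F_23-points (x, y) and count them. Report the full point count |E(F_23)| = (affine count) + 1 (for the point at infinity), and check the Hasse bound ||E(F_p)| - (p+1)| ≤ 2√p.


Affine points = {(1, 7), (1, 16), (2, 4), (2, 19), (3, 8), (3, 15), (5, 6), (5, 17), (6, 8), (6, 15), (7, 6), (7, 17), (8, 2), (8, 21), (11, 6), (11, 17), (12, 5), (12, 18), (14, 8), (14, 15), (16, 5), (16, 18), (18, 5), (18, 18), (19, 0), (22, 9), (22, 14)}; affine count = 27; |E(F_23)| = 28.

Discriminant check: Δ ∝ 4a³ + 27b² = 4·6³ + 27·19² = 4·216 + 27·361 ≡ 8 (mod 23). Nonzero ⇒ E is nonsingular.
For each x ∈ F_23, compute rhs = x³ + 6·x + 19 mod 23, then count y ∈ F_23 with y² ≡ rhs.
  x = 0: rhs = 19, matching y values: none (0 points).
  x = 1: rhs = 3, matching y values: 7, 16 (2 points).
  x = 2: rhs = 16, matching y values: 4, 19 (2 points).
  x = 3: rhs = 18, matching y values: 8, 15 (2 points).
  x = 4: rhs = 15, matching y values: none (0 points).
  x = 5: rhs = 13, matching y values: 6, 17 (2 points).
  x = 6: rhs = 18, matching y values: 8, 15 (2 points).
  x = 7: rhs = 13, matching y values: 6, 17 (2 points).
  x = 8: rhs = 4, matching y values: 2, 21 (2 points).
  x = 9: rhs = 20, matching y values: none (0 points).
  x = 10: rhs = 21, matching y values: none (0 points).
  x = 11: rhs = 13, matching y values: 6, 17 (2 points).
  x = 12: rhs = 2, matching y values: 5, 18 (2 points).
  x = 13: rhs = 17, matching y values: none (0 points).
  x = 14: rhs = 18, matching y values: 8, 15 (2 points).
  x = 15: rhs = 11, matching y values: none (0 points).
  x = 16: rhs = 2, matching y values: 5, 18 (2 points).
  x = 17: rhs = 20, matching y values: none (0 points).
  x = 18: rhs = 2, matching y values: 5, 18 (2 points).
  x = 19: rhs = 0, matching y values: 0 (1 points).
  x = 20: rhs = 20, matching y values: none (0 points).
  x = 21: rhs = 22, matching y values: none (0 points).
  x = 22: rhs = 12, matching y values: 9, 14 (2 points).
Total affine count: 27.
Full point count |E(F_23)| = 27 + 1 = 28.
Hasse bound: |28 − (23+1)| = |4| = 4 ≤ 2√23 ≈ 9.5917 ✓.


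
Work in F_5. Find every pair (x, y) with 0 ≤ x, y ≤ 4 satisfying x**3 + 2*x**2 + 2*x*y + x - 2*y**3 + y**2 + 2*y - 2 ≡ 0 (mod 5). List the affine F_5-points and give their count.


Affine F_5-points: {(0, 2), (1, 1), (3, 2), (3, 3)}; count = 4.

For each of the 25 pairs (x, y) ∈ F_5², evaluate f(x, y) mod 5. Record the zeros.
  x = 0: [0↦3, 1↦4, 2↦0, 3↦4, 4↦4]  zeros at y ∈ {2}
  x = 1: [0↦2, 1↦0, 2↦3, 3↦4, 4↦1]  zeros at y ∈ {1}
  x = 2: [0↦1, 1↦1, 2↦1, 3↦4, 4↦3]  zeros at y ∈ ∅
  x = 3: [0↦1, 1↦3, 2↦0, 3↦0, 4↦1]  zeros at y ∈ {2, 3}
  x = 4: [0↦3, 1↦2, 2↦1, 3↦3, 4↦1]  zeros at y ∈ ∅
Collecting zeros: affine points = {(0, 2), (1, 1), (3, 2), (3, 3)}.
Total count |C(F_5)_aff| = 4.


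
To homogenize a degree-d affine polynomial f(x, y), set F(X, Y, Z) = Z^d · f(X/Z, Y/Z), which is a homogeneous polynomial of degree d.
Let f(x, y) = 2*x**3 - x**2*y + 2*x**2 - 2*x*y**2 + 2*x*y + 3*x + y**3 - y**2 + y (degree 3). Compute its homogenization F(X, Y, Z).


F(X, Y, Z) = 2*X**3 - X**2*Y + 2*X**2*Z - 2*X*Y**2 + 2*X*Y*Z + 3*X*Z**2 + Y**3 - Y**2*Z + Y*Z**2

deg(f) = 3.
Substitute x = X/Z, y = Y/Z into f, then multiply by Z^3.
  monomial 2·x^3·y^0 ↦ 2·X^3·Y^0·Z^0.
  monomial -1·x^2·y^1 ↦ -1·X^2·Y^1·Z^0.
  monomial 2·x^2·y^0 ↦ 2·X^2·Y^0·Z^1.
  monomial -2·x^1·y^2 ↦ -2·X^1·Y^2·Z^0.
  monomial 2·x^1·y^1 ↦ 2·X^1·Y^1·Z^1.
  monomial 3·x^1·y^0 ↦ 3·X^1·Y^0·Z^2.
  monomial 1·x^0·y^3 ↦ 1·X^0·Y^3·Z^0.
  monomial -1·x^0·y^2 ↦ -1·X^0·Y^2·Z^1.
  monomial 1·x^0·y^1 ↦ 1·X^0·Y^1·Z^2.
Collecting: F(X, Y, Z) = 2*X**3 - X**2*Y + 2*X**2*Z - 2*X*Y**2 + 2*X*Y*Z + 3*X*Z**2 + Y**3 - Y**2*Z + Y*Z**2.


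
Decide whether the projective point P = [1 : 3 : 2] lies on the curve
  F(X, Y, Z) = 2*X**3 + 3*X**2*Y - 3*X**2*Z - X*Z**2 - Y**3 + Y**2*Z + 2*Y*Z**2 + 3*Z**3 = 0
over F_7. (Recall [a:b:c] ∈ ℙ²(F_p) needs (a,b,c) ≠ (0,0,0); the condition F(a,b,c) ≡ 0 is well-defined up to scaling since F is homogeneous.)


F(1,3,2) ≡ 5 (mod 7); P is NOT on the curve.

Evaluate F(1, 3, 2) term-by-term (mod 7).
  2*X**3 ↦ 2·1·1·1 = 2
  3*X**2*Y ↦ 3·1·3·1 = 9
  -3*X**2*Z ↦ -3·1·1·2 = -6
  -X*Z**2 ↦ -1·1·1·4 = -4
  -Y**3 ↦ -1·1·27·1 = -27
  Y**2*Z ↦ 1·1·9·2 = 18
  2*Y*Z**2 ↦ 2·1·3·4 = 24
  3*Z**3 ↦ 3·1·1·8 = 24
Sum: F(1, 3, 2) = (2) + (9) + (-6) + (-4) + (-27) + (18) + (24) + (24) = 40.
Reducing mod 7: 40 ≡ 5 (mod 7).
Since F(a, b, c) ≡ 5 ≠ 0 (mod 7), P does NOT lie on the curve.


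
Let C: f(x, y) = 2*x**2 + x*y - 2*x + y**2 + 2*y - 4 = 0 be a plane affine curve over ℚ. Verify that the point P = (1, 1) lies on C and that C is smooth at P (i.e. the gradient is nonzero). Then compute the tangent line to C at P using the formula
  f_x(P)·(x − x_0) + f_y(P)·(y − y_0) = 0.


Tangent line at P: 3*x + 5*y - 8 = 0.

Step 1: f(1, 1) = 0, so P lies on C.
Step 2: partial derivatives
  f_x(x, y) = 4*x + y - 2, f_y(x, y) = x + 2*y + 2.
  f_x(P) = 3, f_y(P) = 5 (gradient nonzero, so P is smooth).
Step 3: tangent line at P: 3·(x − 1) + 5·(y − 1) = 0.
Expanding: 3*x + 5*y - 8 = 0.


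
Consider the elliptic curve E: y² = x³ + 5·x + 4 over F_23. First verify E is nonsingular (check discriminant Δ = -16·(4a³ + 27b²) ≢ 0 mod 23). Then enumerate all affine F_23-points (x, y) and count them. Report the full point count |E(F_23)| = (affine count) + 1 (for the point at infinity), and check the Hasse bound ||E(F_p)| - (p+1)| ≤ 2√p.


Affine points = {(0, 2), (0, 21), (3, 0), (5, 4), (5, 19), (8, 2), (8, 21), (13, 9), (13, 14), (14, 9), (14, 14), (15, 2), (15, 21), (19, 9), (19, 14), (20, 10), (20, 13), (21, 3), (21, 20)}; affine count = 19; |E(F_23)| = 20.

Discriminant check: Δ ∝ 4a³ + 27b² = 4·5³ + 27·4² = 4·125 + 27·16 ≡ 12 (mod 23). Nonzero ⇒ E is nonsingular.
For each x ∈ F_23, compute rhs = x³ + 5·x + 4 mod 23, then count y ∈ F_23 with y² ≡ rhs.
  x = 0: rhs = 4, matching y values: 2, 21 (2 points).
  x = 1: rhs = 10, matching y values: none (0 points).
  x = 2: rhs = 22, matching y values: none (0 points).
  x = 3: rhs = 0, matching y values: 0 (1 points).
  x = 4: rhs = 19, matching y values: none (0 points).
  x = 5: rhs = 16, matching y values: 4, 19 (2 points).
  x = 6: rhs = 20, matching y values: none (0 points).
  x = 7: rhs = 14, matching y values: none (0 points).
  x = 8: rhs = 4, matching y values: 2, 21 (2 points).
  x = 9: rhs = 19, matching y values: none (0 points).
  x = 10: rhs = 19, matching y values: none (0 points).
  x = 11: rhs = 10, matching y values: none (0 points).
  x = 12: rhs = 21, matching y values: none (0 points).
  x = 13: rhs = 12, matching y values: 9, 14 (2 points).
  x = 14: rhs = 12, matching y values: 9, 14 (2 points).
  x = 15: rhs = 4, matching y values: 2, 21 (2 points).
  x = 16: rhs = 17, matching y values: none (0 points).
  x = 17: rhs = 11, matching y values: none (0 points).
  x = 18: rhs = 15, matching y values: none (0 points).
  x = 19: rhs = 12, matching y values: 9, 14 (2 points).
  x = 20: rhs = 8, matching y values: 10, 13 (2 points).
  x = 21: rhs = 9, matching y values: 3, 20 (2 points).
  x = 22: rhs = 21, matching y values: none (0 points).
Total affine count: 19.
Full point count |E(F_23)| = 19 + 1 = 20.
Hasse bound: |20 − (23+1)| = |-4| = 4 ≤ 2√23 ≈ 9.5917 ✓.
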